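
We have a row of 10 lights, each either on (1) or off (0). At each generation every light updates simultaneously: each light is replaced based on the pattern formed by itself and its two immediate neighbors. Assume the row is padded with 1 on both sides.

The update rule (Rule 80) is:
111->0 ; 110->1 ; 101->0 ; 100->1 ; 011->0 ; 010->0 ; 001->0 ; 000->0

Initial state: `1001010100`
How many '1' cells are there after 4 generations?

1100000010
0110000000
0011000000
1001100000
count of 1: 3

3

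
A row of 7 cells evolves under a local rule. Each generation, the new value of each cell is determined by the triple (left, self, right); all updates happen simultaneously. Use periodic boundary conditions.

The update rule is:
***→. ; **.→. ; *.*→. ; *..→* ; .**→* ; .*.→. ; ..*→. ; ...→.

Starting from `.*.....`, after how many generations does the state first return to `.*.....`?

7

..*....
...*...
....*..
.....*.
......*
*......
.*.....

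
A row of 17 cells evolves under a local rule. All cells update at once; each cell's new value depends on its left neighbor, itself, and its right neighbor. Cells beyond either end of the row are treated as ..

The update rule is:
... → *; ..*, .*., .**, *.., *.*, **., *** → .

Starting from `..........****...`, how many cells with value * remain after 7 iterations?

*********......**
..........****...  (repeats iteration 0; period 2)
iteration 7: *********......**
count of *: 11

11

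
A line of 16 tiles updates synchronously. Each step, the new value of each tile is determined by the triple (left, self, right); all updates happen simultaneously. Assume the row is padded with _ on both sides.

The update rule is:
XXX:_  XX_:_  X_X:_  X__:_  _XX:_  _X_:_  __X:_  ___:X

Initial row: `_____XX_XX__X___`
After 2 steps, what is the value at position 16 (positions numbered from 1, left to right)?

XXXX__________XX
_____XXXXXXXX___
position 16 holds _

_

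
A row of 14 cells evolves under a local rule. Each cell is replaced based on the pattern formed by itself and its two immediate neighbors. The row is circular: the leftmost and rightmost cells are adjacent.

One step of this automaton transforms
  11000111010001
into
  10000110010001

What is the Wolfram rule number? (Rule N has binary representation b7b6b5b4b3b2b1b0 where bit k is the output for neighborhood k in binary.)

140

position 0: 111 → 1  (bit 7 = 1)
position 1: 110 → 0  (bit 6 = 0)
position 8: 101 → 0  (bit 5 = 0)
position 2: 100 → 0  (bit 4 = 0)
position 5: 011 → 1  (bit 3 = 1)
position 9: 010 → 1  (bit 2 = 1)
position 4: 001 → 0  (bit 1 = 0)
position 3: 000 → 0  (bit 0 = 0)
bits b7..b0 = 10001100 = 140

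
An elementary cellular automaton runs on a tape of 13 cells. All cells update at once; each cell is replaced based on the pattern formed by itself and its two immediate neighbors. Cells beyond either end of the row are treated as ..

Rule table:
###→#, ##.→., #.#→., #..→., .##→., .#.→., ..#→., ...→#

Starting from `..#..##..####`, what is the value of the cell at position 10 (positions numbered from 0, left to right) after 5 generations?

#.........##.
..#######....
#..#####..###
....###....#.
###..#..##...
position 10 holds .

.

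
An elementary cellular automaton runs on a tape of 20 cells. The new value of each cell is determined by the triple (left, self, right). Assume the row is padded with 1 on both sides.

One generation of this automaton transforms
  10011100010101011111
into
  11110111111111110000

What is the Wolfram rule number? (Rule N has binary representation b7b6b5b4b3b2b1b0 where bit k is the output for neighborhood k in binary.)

127

position 4: 111 → 0  (bit 7 = 0)
position 0: 110 → 1  (bit 6 = 1)
position 10: 101 → 1  (bit 5 = 1)
position 1: 100 → 1  (bit 4 = 1)
position 3: 011 → 1  (bit 3 = 1)
position 9: 010 → 1  (bit 2 = 1)
position 2: 001 → 1  (bit 1 = 1)
position 7: 000 → 1  (bit 0 = 1)
bits b7..b0 = 01111111 = 127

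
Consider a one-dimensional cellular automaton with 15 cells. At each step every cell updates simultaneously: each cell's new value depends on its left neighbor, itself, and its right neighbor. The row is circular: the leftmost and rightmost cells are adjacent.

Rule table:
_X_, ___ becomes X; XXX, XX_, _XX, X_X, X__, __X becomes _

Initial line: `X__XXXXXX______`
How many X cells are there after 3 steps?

5

step 1: X_________XXXX_
step 2: X_XXXXXXX______
step 3: X_________XXXX_
count of X: 5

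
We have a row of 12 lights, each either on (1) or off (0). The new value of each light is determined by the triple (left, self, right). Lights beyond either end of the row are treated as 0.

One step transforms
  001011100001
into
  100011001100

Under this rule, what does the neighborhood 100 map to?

0

At position 7 the neighborhood is 100; the next row has 0 there.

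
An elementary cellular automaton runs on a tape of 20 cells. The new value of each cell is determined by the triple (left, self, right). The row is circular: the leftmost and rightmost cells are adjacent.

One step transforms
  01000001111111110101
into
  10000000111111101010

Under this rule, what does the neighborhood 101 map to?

At position 0 the neighborhood is 101; the next row has 1 there.

1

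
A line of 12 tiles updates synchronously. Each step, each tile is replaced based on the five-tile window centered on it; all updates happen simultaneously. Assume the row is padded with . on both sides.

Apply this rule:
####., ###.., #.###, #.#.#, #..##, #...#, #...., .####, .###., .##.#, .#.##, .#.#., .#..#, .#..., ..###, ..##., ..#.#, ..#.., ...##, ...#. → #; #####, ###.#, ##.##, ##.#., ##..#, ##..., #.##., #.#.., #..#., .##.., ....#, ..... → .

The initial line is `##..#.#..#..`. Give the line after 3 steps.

#...##.#.###
######.#####
##..#..##.##

##..#..##.##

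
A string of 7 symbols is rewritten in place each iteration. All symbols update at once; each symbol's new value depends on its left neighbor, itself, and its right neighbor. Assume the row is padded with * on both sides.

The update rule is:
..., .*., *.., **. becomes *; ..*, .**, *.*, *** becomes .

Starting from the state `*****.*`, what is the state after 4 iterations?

....*..
***.**.
..*..*.
*.**.*.

*.**.*.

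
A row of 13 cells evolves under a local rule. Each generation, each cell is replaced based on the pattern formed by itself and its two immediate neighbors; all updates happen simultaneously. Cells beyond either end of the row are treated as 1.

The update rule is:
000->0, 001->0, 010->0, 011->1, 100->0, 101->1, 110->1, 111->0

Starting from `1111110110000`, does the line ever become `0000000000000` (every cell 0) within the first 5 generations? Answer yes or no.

0000011110000
0000010010000
0000000000000
all cells are 0 at generation 3

yes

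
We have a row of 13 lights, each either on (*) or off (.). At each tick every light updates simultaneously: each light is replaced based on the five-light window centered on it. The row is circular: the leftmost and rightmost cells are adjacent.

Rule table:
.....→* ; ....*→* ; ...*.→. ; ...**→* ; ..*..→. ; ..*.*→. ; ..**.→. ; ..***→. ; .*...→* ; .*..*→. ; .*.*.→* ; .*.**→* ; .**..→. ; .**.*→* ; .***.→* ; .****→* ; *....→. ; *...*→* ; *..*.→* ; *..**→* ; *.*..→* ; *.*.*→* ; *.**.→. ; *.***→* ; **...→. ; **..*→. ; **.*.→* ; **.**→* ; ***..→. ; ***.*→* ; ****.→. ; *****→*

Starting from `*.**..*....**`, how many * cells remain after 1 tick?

7

tick 1: **...*.*.**.*
count of *: 7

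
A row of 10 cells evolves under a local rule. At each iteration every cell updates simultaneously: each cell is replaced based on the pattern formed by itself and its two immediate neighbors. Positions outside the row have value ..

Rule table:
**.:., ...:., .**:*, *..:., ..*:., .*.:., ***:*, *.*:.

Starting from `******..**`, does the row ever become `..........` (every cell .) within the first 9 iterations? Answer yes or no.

*****...*.
****......
***.......
**........
*.........
..........
all cells are . at iteration 6

yes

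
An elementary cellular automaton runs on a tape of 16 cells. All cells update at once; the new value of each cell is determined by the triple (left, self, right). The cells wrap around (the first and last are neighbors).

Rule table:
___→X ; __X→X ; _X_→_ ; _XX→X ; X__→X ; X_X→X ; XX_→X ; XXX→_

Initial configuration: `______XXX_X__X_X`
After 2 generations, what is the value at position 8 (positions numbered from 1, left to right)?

generation 1: XXXXXXX_XX_XX_X_
generation 2: X_____XXXXXXXX_X
position 8 holds X

X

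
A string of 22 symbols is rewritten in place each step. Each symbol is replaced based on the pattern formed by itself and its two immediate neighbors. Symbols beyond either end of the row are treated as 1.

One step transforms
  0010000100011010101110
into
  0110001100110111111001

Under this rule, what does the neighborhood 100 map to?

At position 0 the neighborhood is 100; the next row has 0 there.

0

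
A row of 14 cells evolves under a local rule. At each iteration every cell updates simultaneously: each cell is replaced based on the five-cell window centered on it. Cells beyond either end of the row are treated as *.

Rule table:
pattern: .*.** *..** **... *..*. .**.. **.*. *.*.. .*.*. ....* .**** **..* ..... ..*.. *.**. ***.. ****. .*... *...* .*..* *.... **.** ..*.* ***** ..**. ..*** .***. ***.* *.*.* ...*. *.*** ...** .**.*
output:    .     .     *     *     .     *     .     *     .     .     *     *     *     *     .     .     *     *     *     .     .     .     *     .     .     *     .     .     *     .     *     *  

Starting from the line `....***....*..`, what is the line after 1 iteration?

*..*.*.*..***.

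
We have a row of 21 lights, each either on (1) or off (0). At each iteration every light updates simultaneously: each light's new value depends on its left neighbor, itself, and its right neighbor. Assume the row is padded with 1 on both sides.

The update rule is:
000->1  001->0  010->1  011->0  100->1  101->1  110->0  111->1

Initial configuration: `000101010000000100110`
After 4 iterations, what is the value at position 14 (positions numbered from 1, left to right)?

0

110111111111110110001
101011111111101001100
011101111111011100010
101010111110101011011
position 14 holds 0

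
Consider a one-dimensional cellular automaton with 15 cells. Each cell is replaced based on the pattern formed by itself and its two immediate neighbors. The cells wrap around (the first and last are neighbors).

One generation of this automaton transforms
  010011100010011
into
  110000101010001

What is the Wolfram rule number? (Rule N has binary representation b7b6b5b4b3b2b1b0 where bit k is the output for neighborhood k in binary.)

101

position 5: 111 → 0  (bit 7 = 0)
position 6: 110 → 1  (bit 6 = 1)
position 0: 101 → 1  (bit 5 = 1)
position 2: 100 → 0  (bit 4 = 0)
position 4: 011 → 0  (bit 3 = 0)
position 1: 010 → 1  (bit 2 = 1)
position 3: 001 → 0  (bit 1 = 0)
position 8: 000 → 1  (bit 0 = 1)
bits b7..b0 = 01100101 = 101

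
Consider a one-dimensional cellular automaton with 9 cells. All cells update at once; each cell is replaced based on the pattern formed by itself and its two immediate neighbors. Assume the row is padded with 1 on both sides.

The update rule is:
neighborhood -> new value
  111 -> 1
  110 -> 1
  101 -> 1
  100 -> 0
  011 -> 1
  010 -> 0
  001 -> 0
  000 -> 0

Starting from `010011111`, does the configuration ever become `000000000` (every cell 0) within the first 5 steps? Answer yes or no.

no

100011111
100011111  (fixed point — unchanged through step 5)
step 5 is 100011111, still not uniform 0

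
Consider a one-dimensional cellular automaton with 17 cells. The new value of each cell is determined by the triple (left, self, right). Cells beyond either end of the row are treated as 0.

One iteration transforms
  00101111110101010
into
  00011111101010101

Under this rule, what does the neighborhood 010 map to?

0

At position 2 the neighborhood is 010; the next row has 0 there.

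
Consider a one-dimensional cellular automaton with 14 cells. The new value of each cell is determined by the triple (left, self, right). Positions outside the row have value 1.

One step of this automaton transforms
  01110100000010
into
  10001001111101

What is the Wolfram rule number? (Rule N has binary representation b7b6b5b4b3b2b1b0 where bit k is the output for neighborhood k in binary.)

35

position 2: 111 → 0  (bit 7 = 0)
position 3: 110 → 0  (bit 6 = 0)
position 0: 101 → 1  (bit 5 = 1)
position 6: 100 → 0  (bit 4 = 0)
position 1: 011 → 0  (bit 3 = 0)
position 5: 010 → 0  (bit 2 = 0)
position 11: 001 → 1  (bit 1 = 1)
position 7: 000 → 1  (bit 0 = 1)
bits b7..b0 = 00100011 = 35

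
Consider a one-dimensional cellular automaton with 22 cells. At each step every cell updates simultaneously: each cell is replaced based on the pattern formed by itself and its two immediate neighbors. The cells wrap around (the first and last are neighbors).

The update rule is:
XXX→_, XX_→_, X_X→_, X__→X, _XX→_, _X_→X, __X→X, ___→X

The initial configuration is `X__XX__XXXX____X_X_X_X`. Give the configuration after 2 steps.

X__XX__XXXX______X_XXX

step 1: _XX__XX____XXXXX_X_X__
step 2: X__XX__XXXX______X_XXX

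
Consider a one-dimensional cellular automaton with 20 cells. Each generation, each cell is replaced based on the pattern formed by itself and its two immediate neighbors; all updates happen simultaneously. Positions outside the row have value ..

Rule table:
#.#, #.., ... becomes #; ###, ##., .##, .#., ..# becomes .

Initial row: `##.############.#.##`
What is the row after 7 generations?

............#..#....

..#............#.#..
#..###########..#.##
.#............#..#..
..###########..#..##
#............#..#...
.###########..#..###
............#..#....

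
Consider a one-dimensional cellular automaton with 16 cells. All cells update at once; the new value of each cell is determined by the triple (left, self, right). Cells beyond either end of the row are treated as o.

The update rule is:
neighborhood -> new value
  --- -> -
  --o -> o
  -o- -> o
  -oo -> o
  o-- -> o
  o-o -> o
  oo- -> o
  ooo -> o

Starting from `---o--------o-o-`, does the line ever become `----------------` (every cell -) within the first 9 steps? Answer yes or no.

no

o-ooo------ooooo
oooooo----oooooo
ooooooo--ooooooo
oooooooooooooooo
oooooooooooooooo  (fixed point — unchanged through step 9)
step 9 is oooooooooooooooo, still not uniform -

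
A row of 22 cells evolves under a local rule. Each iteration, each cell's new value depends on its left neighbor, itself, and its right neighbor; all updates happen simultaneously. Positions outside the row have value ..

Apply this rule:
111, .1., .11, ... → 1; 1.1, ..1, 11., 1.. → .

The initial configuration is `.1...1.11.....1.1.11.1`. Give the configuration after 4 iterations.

.1.1.1.1..111.1.1.1..1
.1.1.1.1..11..1.1.1..1
.1.1.1.1..1...1.1.1..1
.1.1.1.1..1.1.1.1.1..1

.1.1.1.1..1.1.1.1.1..1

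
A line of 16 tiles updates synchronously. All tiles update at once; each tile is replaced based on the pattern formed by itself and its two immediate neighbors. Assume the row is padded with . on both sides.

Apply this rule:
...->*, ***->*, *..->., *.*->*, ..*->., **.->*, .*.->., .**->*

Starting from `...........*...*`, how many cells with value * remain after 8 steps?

15

**********...*..
**********.*...*
***********..*..
***********....*
***********.**..
**************.*
***************.
***************.
count of *: 15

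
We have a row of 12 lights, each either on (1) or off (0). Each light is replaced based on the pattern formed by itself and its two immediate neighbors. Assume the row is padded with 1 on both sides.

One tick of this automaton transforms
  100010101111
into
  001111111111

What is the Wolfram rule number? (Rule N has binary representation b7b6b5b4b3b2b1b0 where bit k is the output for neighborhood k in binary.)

position 9: 111 → 1  (bit 7 = 1)
position 0: 110 → 0  (bit 6 = 0)
position 5: 101 → 1  (bit 5 = 1)
position 1: 100 → 0  (bit 4 = 0)
position 8: 011 → 1  (bit 3 = 1)
position 4: 010 → 1  (bit 2 = 1)
position 3: 001 → 1  (bit 1 = 1)
position 2: 000 → 1  (bit 0 = 1)
bits b7..b0 = 10101111 = 175

175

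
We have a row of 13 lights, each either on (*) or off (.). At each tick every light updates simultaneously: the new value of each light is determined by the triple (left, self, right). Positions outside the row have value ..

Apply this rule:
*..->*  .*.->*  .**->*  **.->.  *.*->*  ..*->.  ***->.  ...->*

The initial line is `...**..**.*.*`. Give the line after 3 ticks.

tick 1: **.*.*.*.****
tick 2: *.********...
tick 3: ***.......***

***.......***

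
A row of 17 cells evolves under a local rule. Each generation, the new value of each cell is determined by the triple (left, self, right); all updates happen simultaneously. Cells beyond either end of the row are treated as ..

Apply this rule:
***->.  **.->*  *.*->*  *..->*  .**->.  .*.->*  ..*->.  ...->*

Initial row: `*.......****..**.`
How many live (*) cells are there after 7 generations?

*******....**..**
......****..**..*
*****....**..**.*
....****..**..***
***....**..**...*
..****..**..***.*
*....**..**...***
count of *: 8

8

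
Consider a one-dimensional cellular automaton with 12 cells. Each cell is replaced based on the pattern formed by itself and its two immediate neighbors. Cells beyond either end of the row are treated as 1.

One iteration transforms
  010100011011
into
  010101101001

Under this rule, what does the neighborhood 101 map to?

0

At position 0 the neighborhood is 101; the next row has 0 there.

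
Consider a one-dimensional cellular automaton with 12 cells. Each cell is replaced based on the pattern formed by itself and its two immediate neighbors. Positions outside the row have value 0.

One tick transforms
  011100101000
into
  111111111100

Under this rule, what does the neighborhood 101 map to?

1

At position 7 the neighborhood is 101; the next row has 1 there.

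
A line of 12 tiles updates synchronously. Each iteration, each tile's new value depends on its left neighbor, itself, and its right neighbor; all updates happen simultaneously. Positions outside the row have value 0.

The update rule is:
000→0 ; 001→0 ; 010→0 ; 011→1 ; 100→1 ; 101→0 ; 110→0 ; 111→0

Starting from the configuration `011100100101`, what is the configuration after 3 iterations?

000100100100

010010010000
001001001000
000100100100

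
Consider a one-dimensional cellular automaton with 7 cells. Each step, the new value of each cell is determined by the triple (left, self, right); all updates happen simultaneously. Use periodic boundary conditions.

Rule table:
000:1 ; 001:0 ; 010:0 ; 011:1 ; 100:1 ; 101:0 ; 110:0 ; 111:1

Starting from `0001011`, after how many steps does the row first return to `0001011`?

1100010
1011000
0010110
1000101
0110001
0101100
0001011

7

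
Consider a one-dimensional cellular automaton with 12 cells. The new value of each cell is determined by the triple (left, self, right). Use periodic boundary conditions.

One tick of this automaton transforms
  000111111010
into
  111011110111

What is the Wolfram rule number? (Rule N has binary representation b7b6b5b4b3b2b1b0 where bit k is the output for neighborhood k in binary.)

183

position 4: 111 → 1  (bit 7 = 1)
position 8: 110 → 0  (bit 6 = 0)
position 9: 101 → 1  (bit 5 = 1)
position 11: 100 → 1  (bit 4 = 1)
position 3: 011 → 0  (bit 3 = 0)
position 10: 010 → 1  (bit 2 = 1)
position 2: 001 → 1  (bit 1 = 1)
position 0: 000 → 1  (bit 0 = 1)
bits b7..b0 = 10110111 = 183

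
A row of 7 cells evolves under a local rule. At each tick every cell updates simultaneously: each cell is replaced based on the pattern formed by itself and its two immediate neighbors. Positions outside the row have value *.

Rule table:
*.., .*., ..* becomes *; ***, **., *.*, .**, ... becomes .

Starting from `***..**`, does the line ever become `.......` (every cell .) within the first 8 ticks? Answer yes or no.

tick 1: ...**..
tick 2: *.*..**
tick 3: ..***..
tick 4: **...**
tick 5: ..*.*..
tick 6: ***.***
tick 7: .......
all cells are . at tick 7

yes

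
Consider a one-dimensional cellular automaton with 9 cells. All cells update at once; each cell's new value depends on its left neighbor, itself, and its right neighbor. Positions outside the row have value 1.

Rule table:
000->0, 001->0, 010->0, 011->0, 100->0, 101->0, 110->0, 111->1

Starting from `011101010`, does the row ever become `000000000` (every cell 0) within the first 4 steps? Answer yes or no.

step 1: 001000000
step 2: 000000000
all cells are 0 at step 2

yes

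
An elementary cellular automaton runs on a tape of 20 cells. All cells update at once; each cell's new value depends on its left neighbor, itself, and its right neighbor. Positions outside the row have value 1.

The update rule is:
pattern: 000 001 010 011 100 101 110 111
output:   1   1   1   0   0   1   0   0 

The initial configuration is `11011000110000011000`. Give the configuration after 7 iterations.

00100011000111100011
01101100011000001100
10010001100011110001
00110110001100000110
01001000110001111001
11011011000110000010
00100100011000111111

00100100011000111111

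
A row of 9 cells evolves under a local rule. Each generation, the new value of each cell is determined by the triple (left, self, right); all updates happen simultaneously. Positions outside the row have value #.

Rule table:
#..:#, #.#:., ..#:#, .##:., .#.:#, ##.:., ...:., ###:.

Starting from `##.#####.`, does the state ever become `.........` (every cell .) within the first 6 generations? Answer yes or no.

.........
all cells are . at generation 1

yes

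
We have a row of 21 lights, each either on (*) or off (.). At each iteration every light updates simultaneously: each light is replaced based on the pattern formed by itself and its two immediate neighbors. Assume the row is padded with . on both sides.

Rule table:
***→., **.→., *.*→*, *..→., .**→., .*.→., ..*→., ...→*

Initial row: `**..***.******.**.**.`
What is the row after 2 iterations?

******...****......**

iteration 1: .......*......*..*...
iteration 2: ******...****......**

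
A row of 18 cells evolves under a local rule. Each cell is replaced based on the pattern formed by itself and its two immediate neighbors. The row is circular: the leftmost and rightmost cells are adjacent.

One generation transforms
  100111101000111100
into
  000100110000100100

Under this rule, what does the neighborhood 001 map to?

At position 2 the neighborhood is 001; the next row has 0 there.

0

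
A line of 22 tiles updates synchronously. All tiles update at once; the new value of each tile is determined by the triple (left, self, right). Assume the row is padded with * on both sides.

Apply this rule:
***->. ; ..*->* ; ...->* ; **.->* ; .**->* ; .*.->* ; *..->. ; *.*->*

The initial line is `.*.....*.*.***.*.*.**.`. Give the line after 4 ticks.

.*****.....*****......

**.*********.*********
.***.......***........
**.*.*******.*.*******
.*****.....*****......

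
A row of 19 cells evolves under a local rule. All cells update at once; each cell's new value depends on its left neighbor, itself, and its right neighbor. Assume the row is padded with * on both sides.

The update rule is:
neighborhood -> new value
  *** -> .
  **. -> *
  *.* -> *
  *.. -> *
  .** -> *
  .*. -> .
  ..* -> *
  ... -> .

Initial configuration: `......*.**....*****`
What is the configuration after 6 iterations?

**.*******......***

iteration 1: *....*.****..**....
iteration 2: **..*.**..******..*
iteration 3: .***.******....****
iteration 4: **.***....**..**...
iteration 5: .***.**..********.*
iteration 6: **.*******......***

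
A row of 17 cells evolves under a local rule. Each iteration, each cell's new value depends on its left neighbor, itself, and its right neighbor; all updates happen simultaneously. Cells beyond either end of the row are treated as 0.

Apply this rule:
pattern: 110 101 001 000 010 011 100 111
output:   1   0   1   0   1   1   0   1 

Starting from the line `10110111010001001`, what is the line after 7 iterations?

iteration 1: 10110111010011011
iteration 2: 10110111010111011
iteration 3: 10110111010111011  (fixed point — unchanged through iteration 7)

10110111010111011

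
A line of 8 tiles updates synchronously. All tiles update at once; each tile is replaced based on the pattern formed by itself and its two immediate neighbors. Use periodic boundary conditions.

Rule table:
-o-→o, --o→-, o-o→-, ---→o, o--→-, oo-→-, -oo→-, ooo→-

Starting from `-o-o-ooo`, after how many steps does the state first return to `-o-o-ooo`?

2

-o-o----
-o-o-ooo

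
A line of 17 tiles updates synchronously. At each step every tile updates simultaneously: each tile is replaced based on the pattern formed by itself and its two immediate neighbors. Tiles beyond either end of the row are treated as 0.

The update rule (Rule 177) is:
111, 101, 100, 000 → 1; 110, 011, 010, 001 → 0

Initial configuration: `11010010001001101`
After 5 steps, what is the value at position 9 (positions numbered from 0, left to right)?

step 1: 00101001100100010
step 2: 10010100010011001
step 3: 01001011001000100
step 4: 00100100100110011
step 5: 10010010010001000
position 9 holds 1

1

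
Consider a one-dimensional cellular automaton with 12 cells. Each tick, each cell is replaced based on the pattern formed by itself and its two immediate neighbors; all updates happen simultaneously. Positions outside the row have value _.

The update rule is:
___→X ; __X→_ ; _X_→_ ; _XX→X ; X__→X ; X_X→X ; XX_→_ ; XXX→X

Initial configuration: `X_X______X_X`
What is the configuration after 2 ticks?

_X_XXXXX__X_
__XXXXX_X__X

__XXXXX_X__X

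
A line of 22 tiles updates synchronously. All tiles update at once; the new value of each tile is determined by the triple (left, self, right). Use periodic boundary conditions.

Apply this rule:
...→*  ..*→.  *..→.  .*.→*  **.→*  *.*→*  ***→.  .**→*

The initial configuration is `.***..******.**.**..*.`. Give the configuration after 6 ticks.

.***..********.***..*.

.*.*..*....*******..*.
.***..*.**.*.....*..*.
.*.*..******.***.*..*.
.***..*....***.***..*.
.*.*..*.**.*.***.*..*.
.***..********.***..*.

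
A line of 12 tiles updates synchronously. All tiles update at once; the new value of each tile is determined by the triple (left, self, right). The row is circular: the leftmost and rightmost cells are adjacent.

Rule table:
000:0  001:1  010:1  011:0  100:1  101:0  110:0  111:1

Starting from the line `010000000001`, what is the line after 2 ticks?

011000000011
000100000100

000100000100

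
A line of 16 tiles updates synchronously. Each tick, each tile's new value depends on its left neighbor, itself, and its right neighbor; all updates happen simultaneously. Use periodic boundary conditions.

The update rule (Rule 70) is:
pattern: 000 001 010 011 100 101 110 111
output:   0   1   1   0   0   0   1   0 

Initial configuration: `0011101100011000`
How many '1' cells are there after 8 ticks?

tick 1: 0100100100101000
tick 2: 1101101101101000
tick 3: 0100100100101001
tick 4: 0101101101101011
tick 5: 0100100100101001  (repeats tick 3; period 2)
tick 8: 0101101101101011
count of 1: 10

10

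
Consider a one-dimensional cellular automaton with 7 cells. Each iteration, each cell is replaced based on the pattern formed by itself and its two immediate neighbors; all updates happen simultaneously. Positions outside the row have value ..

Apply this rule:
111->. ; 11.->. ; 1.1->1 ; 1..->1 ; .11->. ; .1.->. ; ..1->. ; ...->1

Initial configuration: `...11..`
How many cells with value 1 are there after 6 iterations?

2

11...11
..11...
1...111
.11....
...1111
11.....
count of 1: 2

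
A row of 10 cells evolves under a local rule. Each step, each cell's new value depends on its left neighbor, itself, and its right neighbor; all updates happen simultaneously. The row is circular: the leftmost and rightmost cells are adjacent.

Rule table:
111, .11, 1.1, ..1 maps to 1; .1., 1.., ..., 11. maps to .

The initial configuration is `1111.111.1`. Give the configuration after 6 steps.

111.111.11
11.111.111
1.111.1111
.111.11111
111.11111.
11.11111.1

11.11111.1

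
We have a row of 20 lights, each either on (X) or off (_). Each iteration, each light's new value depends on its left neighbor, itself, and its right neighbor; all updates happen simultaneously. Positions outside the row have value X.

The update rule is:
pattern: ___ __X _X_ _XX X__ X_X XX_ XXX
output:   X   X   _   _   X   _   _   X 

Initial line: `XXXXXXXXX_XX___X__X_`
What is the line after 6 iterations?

XXXXXXXX____XXX_XX__
XXXXXXX_XXXX_X____XX
XXXXXX___XX___XXXX_X
XXXXX_XXX__XXX_XX___
XXXX___X_XX_X____XXX
XXX_XXX______XXXX_XX

XXX_XXX______XXXX_XX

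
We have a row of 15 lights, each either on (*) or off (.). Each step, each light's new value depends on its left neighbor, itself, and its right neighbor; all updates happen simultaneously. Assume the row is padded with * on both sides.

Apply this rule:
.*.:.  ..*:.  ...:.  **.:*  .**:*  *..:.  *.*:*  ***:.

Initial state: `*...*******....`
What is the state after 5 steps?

step 1: *...*.....*....
step 2: *..............
step 3: *..............  (fixed point — unchanged through step 5)

*..............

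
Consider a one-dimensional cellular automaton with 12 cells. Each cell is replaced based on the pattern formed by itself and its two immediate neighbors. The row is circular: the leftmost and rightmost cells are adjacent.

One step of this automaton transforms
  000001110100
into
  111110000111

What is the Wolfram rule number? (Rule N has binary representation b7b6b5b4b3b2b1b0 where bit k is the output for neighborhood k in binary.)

position 6: 111 → 0  (bit 7 = 0)
position 7: 110 → 0  (bit 6 = 0)
position 8: 101 → 0  (bit 5 = 0)
position 10: 100 → 1  (bit 4 = 1)
position 5: 011 → 0  (bit 3 = 0)
position 9: 010 → 1  (bit 2 = 1)
position 4: 001 → 1  (bit 1 = 1)
position 0: 000 → 1  (bit 0 = 1)
bits b7..b0 = 00010111 = 23

23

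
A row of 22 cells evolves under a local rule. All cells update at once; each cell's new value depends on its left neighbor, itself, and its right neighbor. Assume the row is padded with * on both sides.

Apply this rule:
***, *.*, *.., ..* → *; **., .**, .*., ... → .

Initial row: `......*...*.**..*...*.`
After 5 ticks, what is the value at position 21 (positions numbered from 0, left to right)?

*

tick 1: *....*.*.*.*..**.*.*.*
tick 2: .*..*.*.*.*.**..*.*.*.
tick 3: *.**.*.*.*.*..**.*.*.*
tick 4: .*..*.*.*.*.**..*.*.*.  (repeats tick 2; period 2)
tick 5: *.**.*.*.*.*..**.*.*.*
position 21 holds *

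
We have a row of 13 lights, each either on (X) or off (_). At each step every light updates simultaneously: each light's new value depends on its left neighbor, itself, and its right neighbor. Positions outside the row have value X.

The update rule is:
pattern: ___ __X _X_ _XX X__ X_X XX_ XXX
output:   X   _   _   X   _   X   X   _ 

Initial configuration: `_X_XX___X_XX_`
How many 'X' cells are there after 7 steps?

11

step 1: X_XXX_X__XXXX
step 2: XXX_XX___X___
step 3: __XXXX_X___X_
step 4: __X__XX__X__X
step 5: _____XX_____X
step 6: _XXX_XX_XXX_X
step 7: XX_XXXXXX_XXX
count of X: 11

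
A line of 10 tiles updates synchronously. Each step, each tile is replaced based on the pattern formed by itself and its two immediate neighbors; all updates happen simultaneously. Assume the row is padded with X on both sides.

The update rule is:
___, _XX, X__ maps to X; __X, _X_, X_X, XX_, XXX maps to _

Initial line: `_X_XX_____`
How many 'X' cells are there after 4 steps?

step 1: ___X_XXXX_
step 2: XX___X____
step 3: __XX__XXX_
step 4: X_X_X_X___
count of X: 4

4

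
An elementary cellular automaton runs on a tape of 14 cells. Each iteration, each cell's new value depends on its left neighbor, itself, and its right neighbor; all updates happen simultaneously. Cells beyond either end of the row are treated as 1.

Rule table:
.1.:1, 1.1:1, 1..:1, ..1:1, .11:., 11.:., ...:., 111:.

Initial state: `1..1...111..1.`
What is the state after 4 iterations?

111111.1...11.

iteration 1: .1111.1...1111
iteration 2: 1....111.1....
iteration 3: .1..1...111..1
iteration 4: 111111.1...11.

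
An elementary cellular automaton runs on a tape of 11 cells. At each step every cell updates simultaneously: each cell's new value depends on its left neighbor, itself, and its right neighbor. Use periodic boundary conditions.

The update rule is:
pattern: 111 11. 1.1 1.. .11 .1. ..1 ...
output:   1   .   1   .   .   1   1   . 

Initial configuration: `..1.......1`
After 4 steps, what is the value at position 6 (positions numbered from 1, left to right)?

.

.11......11
1.......1..
1......11.1
......1..1.
position 6 holds .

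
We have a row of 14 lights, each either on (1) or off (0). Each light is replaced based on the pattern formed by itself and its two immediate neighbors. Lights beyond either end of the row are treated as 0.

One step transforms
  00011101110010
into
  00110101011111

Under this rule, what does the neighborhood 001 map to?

At position 2 the neighborhood is 001; the next row has 1 there.

1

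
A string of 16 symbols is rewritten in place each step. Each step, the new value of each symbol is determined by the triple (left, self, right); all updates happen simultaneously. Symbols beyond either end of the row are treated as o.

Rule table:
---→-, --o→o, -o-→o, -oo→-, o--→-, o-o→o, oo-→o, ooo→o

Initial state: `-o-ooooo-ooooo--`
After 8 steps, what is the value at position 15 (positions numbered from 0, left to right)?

ooo-ooooo-oooo-o
oooo-ooooo-oooo-
ooooo-ooooo-oooo
oooooo-ooooo-ooo
ooooooo-ooooo-oo
oooooooo-ooooo-o
ooooooooo-ooooo-
oooooooooo-ooooo
position 15 holds o

o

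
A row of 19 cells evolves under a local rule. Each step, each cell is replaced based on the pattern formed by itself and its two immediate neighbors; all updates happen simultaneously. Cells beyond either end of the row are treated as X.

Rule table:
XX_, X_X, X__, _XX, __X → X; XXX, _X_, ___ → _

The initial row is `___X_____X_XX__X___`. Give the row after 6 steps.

X_XXXXX____XXXXXXXX

step 1: X_X_X___X_XXXXX_X_X
step 2: XX_X_X_X_XX___XX_XX
step 3: _XX_X_X_XXXX_XXXXX_
step 4: XXXX_X_XX__XXX___XX
step 5: ___XX_XXXXXX_XX_XX_
step 6: X_XXXXX____XXXXXXXX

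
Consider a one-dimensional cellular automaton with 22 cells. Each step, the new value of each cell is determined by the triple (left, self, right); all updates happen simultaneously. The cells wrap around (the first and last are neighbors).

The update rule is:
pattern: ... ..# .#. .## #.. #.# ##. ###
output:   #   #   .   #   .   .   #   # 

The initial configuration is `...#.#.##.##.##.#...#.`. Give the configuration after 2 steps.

###.#####.##.##.####.#

###....##.##.##...##..
###.#####.##.##.####.#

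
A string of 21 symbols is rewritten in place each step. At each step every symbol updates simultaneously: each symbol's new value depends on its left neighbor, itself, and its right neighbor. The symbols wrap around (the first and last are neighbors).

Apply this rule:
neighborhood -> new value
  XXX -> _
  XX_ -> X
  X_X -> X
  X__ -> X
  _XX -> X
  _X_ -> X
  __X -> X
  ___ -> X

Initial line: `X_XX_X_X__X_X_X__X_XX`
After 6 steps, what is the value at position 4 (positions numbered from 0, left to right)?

_

XXXXXXXXXXXXXXXXXXXX_
X__________________XX
XXXXXXXXXXXXXXXXXXXX_  (repeats step 1; period 2)
step 6: X__________________XX
position 4 holds _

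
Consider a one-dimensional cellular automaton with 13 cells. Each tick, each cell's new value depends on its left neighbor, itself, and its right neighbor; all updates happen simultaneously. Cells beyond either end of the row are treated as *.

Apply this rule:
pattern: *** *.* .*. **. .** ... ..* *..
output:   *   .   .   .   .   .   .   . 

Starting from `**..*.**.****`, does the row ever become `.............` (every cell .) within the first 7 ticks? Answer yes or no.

yes

*.........***
...........**
............*
.............
all cells are . at tick 4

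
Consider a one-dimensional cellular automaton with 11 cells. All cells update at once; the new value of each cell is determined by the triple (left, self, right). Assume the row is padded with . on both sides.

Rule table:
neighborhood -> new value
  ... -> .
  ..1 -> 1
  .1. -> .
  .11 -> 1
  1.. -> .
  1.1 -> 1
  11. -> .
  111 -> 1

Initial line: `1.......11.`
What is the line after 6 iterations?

..11.......

.......11..
......11...
.....11....
....11.....
...11......
..11.......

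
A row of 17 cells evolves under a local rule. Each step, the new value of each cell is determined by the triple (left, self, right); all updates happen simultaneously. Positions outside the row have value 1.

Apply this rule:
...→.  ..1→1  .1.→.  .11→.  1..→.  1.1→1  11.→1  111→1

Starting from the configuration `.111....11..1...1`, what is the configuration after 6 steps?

11111.1...1.1.1.1

1.11...1.1.1...1.
11.1..1.1.1...1.1
111..1.1.1...1.1.
111.1.1.1...1.1.1
1111.1.1...1.1.1.
11111.1...1.1.1.1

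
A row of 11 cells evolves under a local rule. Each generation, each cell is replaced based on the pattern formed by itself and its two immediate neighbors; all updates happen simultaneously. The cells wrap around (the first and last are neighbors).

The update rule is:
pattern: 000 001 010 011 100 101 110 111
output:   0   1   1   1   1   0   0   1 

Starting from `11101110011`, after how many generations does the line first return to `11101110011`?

22

11001101111
10111001111
00110111111
11100111110
11011111100
10011111011
01111110011
01111101110
11111001101
11110111001
11100110111
11011100111
10011011111
01110011111
01101111110
11001111101
10111111001
00111110111
11111100110
11111011100
11110011011
11101110011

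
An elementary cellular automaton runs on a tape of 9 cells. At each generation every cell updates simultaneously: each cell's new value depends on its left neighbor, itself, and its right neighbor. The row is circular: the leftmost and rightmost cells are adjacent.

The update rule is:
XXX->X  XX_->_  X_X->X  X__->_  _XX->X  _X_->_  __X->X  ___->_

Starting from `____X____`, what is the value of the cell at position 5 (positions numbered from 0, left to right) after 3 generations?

___X_____
__X______
_X_______
position 5 holds _

_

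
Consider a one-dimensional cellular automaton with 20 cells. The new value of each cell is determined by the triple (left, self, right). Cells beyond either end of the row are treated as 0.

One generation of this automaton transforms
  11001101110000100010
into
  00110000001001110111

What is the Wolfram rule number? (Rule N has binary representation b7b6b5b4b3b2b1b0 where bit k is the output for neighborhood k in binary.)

22

position 8: 111 → 0  (bit 7 = 0)
position 1: 110 → 0  (bit 6 = 0)
position 6: 101 → 0  (bit 5 = 0)
position 2: 100 → 1  (bit 4 = 1)
position 0: 011 → 0  (bit 3 = 0)
position 14: 010 → 1  (bit 2 = 1)
position 3: 001 → 1  (bit 1 = 1)
position 11: 000 → 0  (bit 0 = 0)
bits b7..b0 = 00010110 = 22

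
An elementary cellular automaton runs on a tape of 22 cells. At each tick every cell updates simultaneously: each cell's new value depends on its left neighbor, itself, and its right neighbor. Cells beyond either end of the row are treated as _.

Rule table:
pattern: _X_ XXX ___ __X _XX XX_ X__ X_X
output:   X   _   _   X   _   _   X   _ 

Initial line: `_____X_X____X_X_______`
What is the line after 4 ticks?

_X___X_XXXXXX_X___X___

____XX_XX__XX_XX______
___X_____XX_____X_____
__XXX___X__X___XXX____
_X___X_XXXXXX_X___X___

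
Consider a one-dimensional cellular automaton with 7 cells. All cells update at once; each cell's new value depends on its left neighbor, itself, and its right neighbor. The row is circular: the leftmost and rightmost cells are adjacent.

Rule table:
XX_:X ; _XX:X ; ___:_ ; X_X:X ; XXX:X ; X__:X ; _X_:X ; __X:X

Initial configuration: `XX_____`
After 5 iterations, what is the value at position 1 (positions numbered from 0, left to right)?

X

iteration 1: XXX___X
iteration 2: XXXX_XX
iteration 3: XXXXXXX
iteration 4: XXXXXXX  (fixed point — unchanged through iteration 5)
position 1 holds X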